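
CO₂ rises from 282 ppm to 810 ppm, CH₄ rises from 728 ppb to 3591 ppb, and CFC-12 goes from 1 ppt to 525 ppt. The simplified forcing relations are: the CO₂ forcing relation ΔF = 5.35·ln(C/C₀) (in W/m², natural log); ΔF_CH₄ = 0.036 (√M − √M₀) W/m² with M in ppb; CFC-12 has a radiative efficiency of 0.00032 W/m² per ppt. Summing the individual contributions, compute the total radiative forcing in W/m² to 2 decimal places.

ΔF = 7.00 W/m²

CO₂: 5.35 × ln(810/282) = 5.35 × ln(2.87234) = 5.35 × 1.05513 = 5.6449 W/m².
CH₄: 0.036 × (√3591 − √728) = 0.036 × (59.9250 − 26.9815) = 0.036 × 32.9435 = 1.1860 W/m².
CFC-12: ΔF = 0.00032 × (525 − 1) = 0.00032 × 524 = 0.1677 W/m².
Total ΔF = 5.6449 + 1.1860 + 0.1677 = 6.9986 W/m².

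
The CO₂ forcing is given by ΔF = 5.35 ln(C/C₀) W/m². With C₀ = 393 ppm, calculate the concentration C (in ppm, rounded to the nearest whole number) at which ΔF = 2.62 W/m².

C ≈ 641 ppm

Set 5.35 ln(C/393) = 2.62, so ln(C/393) = 2.62/5.35 = 0.48972.
Then C/393 = e^0.48972 = 1.63186, giving C = 393 × 1.63186 = 641.32 ppm.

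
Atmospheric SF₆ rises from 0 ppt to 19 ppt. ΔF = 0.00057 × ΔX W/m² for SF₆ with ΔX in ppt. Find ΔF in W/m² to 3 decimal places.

SF₆: ΔF = 0.00057 × (19 − 0) = 0.00057 × 19 = 0.0108 W/m².

ΔF = 0.011 W/m²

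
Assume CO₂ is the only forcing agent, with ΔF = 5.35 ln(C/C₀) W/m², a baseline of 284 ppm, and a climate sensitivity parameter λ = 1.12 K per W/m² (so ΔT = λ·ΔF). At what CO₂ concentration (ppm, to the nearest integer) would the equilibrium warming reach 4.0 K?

C ≈ 554 ppm

Required forcing: ΔF = ΔT/λ = 4.0/1.12 = 3.5714 W/m².
Then ln(C/284) = ΔF/5.35 = 3.5714/5.35 = 0.66755.
So C = 284 × e^0.66755 = 284 × 1.94946 = 553.65 ppm.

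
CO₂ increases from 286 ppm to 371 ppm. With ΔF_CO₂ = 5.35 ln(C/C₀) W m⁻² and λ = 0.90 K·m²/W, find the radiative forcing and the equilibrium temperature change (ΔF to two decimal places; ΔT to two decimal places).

CO₂: 5.35 × ln(371/286) = 5.35 × ln(1.29720) = 5.35 × 0.26021 = 1.3921 W/m².
ΔT = λ ΔF = 0.90 × 1.39 = 1.2510 K.

ΔF = 1.39 W/m²; ΔT = 1.25 K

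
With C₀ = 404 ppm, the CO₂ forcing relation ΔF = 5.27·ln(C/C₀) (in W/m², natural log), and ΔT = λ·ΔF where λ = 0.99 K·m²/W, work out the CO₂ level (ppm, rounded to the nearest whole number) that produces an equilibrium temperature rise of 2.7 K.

C ≈ 678 ppm

Required forcing: ΔF = ΔT/λ = 2.7/0.99 = 2.7273 W/m².
Then ln(C/404) = ΔF/5.27 = 2.7273/5.27 = 0.51751.
So C = 404 × e^0.51751 = 404 × 1.67784 = 677.85 ppm.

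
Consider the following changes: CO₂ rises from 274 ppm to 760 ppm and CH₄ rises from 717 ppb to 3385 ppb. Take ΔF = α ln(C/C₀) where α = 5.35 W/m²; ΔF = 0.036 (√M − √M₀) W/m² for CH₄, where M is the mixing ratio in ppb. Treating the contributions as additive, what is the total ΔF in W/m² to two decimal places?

CO₂: 5.35 × ln(760/274) = 5.35 × ln(2.77372) = 5.35 × 1.02019 = 5.4580 W/m².
CH₄: 0.036 × (√3385 − √717) = 0.036 × (58.1808 − 26.7769) = 0.036 × 31.4039 = 1.1305 W/m².
Total ΔF = 5.4580 + 1.1305 = 6.5885 W/m².

ΔF = 6.59 W/m²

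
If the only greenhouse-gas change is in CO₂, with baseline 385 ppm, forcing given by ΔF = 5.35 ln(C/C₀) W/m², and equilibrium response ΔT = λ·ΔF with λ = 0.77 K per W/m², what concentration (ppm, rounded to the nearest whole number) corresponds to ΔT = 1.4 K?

Required forcing: ΔF = ΔT/λ = 1.4/0.77 = 1.8182 W/m².
Then ln(C/385) = ΔF/5.35 = 1.8182/5.35 = 0.33985.
So C = 385 × e^0.33985 = 385 × 1.40474 = 540.82 ppm.

C ≈ 541 ppm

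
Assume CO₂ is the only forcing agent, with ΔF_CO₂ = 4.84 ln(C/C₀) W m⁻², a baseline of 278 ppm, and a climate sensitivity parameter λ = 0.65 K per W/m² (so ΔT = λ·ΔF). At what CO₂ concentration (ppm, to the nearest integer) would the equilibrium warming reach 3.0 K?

Required forcing: ΔF = ΔT/λ = 3.0/0.65 = 4.6154 W/m².
Then ln(C/278) = ΔF/4.84 = 4.6154/4.84 = 0.95360.
So C = 278 × e^0.95360 = 278 × 2.59503 = 721.42 ppm.

C ≈ 721 ppm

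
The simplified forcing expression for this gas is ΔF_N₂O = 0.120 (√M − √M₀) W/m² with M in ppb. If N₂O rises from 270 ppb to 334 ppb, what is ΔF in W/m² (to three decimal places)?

N₂O: 0.120 × (√334 − √270) = 0.120 × (18.2757 − 16.4317) = 0.120 × 1.8440 = 0.2213 W/m².

ΔF = 0.221 W/m²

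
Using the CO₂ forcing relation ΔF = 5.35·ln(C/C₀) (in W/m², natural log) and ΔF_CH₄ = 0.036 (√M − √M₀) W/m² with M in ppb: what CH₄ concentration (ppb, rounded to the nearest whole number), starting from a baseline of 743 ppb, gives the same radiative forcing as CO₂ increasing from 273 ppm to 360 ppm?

M ≈ 4674 ppb

CO₂ forcing: 5.35 × ln(360/273) = 5.35 × 0.276632 = 1.47998 W/m².
Set 0.036(√M − √743) = 1.47998: √M = 1.47998/0.036 + √743 = 41.1106 + 27.2580 = 68.3686.
M = (68.3686)² = 4674.27 ppb.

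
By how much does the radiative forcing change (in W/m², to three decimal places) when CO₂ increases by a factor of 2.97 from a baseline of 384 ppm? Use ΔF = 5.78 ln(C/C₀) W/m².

Because the forcing depends only on the ratio C/C₀, the initial concentration does not enter.
ΔF = 5.78 × ln(2.97) = 5.78 × 1.08856 = 6.2919 W/m².

ΔF = 6.292 W/m²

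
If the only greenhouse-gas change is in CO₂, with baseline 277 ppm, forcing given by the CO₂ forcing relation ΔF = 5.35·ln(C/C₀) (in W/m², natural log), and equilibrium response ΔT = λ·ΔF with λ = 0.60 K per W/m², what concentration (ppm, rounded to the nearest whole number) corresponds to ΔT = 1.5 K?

C ≈ 442 ppm

Required forcing: ΔF = ΔT/λ = 1.5/0.60 = 2.5000 W/m².
Then ln(C/277) = ΔF/5.35 = 2.5000/5.35 = 0.46729.
So C = 277 × e^0.46729 = 277 × 1.59566 = 442.00 ppm.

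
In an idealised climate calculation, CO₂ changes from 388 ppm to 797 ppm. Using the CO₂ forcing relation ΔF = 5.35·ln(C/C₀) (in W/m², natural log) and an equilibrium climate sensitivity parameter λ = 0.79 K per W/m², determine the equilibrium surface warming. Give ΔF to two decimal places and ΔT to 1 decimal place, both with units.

ΔF = 3.85 W/m²; ΔT = 3.0 K

CO₂: 5.35 × ln(797/388) = 5.35 × ln(2.05412) = 5.35 × 0.71985 = 3.8512 W/m².
ΔT = λ ΔF = 0.79 × 3.85 = 3.0415 K.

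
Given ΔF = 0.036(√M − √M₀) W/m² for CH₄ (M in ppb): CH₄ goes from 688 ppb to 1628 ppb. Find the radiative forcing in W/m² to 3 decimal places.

CH₄: 0.036 × (√1628 − √688) = 0.036 × (40.3485 − 26.2298) = 0.036 × 14.1187 = 0.5083 W/m².

ΔF = 0.508 W/m²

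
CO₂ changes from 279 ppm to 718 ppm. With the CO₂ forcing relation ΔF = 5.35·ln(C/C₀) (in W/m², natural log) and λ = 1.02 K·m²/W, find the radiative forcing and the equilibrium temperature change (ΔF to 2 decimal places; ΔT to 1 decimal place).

ΔF = 5.06 W/m²; ΔT = 5.2 K

CO₂: 5.35 × ln(718/279) = 5.35 × ln(2.57348) = 5.35 × 0.94526 = 5.0571 W/m².
ΔT = λ ΔF = 1.02 × 5.06 = 5.1612 K.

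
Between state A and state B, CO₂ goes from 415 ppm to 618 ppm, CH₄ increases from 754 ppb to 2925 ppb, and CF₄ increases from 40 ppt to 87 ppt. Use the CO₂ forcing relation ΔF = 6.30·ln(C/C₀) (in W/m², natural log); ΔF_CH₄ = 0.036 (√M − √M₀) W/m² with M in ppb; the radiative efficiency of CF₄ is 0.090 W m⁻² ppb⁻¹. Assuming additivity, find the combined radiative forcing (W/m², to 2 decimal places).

CO₂: 6.30 × ln(618/415) = 6.30 × ln(1.48916) = 6.30 × 0.39821 = 2.5087 W/m².
CH₄: 0.036 × (√2925 − √754) = 0.036 × (54.0833 − 27.4591) = 0.036 × 26.6242 = 0.9585 W/m².
CF₄: Δ = 87 − 40 = 47 ppt = 0.047 ppb; ΔF = 0.090 × 0.047 = 0.0042 W/m².
Total ΔF = 2.5087 + 0.9585 + 0.0042 = 3.4714 W/m².

ΔF = 3.47 W/m²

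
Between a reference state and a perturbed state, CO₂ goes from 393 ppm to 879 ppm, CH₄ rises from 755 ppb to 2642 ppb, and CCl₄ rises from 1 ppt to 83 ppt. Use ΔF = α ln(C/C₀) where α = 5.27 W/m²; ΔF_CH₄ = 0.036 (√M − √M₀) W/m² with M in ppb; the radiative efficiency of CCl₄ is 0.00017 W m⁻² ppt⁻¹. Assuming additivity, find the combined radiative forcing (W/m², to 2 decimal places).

ΔF = 5.12 W/m²

CO₂: 5.27 × ln(879/393) = 5.27 × ln(2.23664) = 5.27 × 0.80497 = 4.2422 W/m².
CH₄: 0.036 × (√2642 − √755) = 0.036 × (51.4004 − 27.4773) = 0.036 × 23.9231 = 0.8612 W/m².
CCl₄: ΔF = 0.00017 × (83 − 1) = 0.00017 × 82 = 0.0139 W/m².
Total ΔF = 4.2422 + 0.8612 + 0.0139 = 5.1173 W/m².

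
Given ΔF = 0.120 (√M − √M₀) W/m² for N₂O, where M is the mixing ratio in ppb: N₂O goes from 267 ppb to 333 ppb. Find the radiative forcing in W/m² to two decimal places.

ΔF = 0.23 W/m²

N₂O: 0.120 × (√333 − √267) = 0.120 × (18.2483 − 16.3401) = 0.120 × 1.9082 = 0.2290 W/m².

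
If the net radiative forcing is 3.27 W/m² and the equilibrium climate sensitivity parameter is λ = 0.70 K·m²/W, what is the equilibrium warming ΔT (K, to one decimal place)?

ΔT = 2.3 K

ΔT = λ ΔF = 0.70 × 3.27 = 2.2890 K.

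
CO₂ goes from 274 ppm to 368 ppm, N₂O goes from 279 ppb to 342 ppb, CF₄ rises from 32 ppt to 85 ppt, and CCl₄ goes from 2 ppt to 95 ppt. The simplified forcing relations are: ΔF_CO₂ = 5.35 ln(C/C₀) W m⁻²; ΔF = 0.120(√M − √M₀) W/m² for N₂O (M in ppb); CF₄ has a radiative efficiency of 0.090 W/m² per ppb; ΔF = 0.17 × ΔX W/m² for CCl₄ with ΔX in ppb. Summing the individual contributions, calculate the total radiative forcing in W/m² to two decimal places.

CO₂: 5.35 × ln(368/274) = 5.35 × ln(1.34307) = 5.35 × 0.29496 = 1.5780 W/m².
N₂O: 0.120 × (√342 − √279) = 0.120 × (18.4932 − 16.7033) = 0.120 × 1.7899 = 0.2148 W/m².
CF₄: Δ = 85 − 32 = 53 ppt = 0.053 ppb; ΔF = 0.090 × 0.053 = 0.0048 W/m².
CCl₄: Δ = 95 − 2 = 93 ppt = 0.093 ppb; ΔF = 0.17 × 0.093 = 0.0158 W/m².
Total ΔF = 1.5780 + 0.2148 + 0.0048 + 0.0158 = 1.8134 W/m².

ΔF = 1.81 W/m²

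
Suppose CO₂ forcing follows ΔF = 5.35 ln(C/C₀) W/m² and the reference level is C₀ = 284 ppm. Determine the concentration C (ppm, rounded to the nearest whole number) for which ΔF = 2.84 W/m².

Set 5.35 ln(C/284) = 2.84, so ln(C/284) = 2.84/5.35 = 0.53084.
Then C/284 = e^0.53084 = 1.70036, giving C = 284 × 1.70036 = 482.90 ppm.

C ≈ 483 ppm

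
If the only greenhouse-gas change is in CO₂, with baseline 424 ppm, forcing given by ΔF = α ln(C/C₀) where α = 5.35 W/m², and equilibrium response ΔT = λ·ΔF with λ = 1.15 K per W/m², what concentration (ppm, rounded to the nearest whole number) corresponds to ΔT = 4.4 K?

Required forcing: ΔF = ΔT/λ = 4.4/1.15 = 3.8261 W/m².
Then ln(C/424) = ΔF/5.35 = 3.8261/5.35 = 0.71516.
So C = 424 × e^0.71516 = 424 × 2.04451 = 866.87 ppm.

C ≈ 867 ppm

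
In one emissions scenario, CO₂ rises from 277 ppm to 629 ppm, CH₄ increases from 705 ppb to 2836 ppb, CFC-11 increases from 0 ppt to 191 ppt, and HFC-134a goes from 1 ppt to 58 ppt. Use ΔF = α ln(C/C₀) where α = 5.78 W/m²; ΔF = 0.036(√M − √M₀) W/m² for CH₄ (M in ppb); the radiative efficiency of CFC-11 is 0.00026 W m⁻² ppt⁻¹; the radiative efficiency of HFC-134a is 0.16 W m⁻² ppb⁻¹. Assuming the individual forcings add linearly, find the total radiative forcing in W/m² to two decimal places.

CO₂: 5.78 × ln(629/277) = 5.78 × ln(2.27076) = 5.78 × 0.82011 = 4.7402 W/m².
CH₄: 0.036 × (√2836 − √705) = 0.036 × (53.2541 − 26.5518) = 0.036 × 26.7023 = 0.9613 W/m².
CFC-11: ΔF = 0.00026 × (191 − 0) = 0.00026 × 191 = 0.0497 W/m².
HFC-134a: Δ = 58 − 1 = 57 ppt = 0.057 ppb; ΔF = 0.16 × 0.057 = 0.0091 W/m².
Total ΔF = 4.7402 + 0.9613 + 0.0497 + 0.0091 = 5.7603 W/m².

ΔF = 5.76 W/m²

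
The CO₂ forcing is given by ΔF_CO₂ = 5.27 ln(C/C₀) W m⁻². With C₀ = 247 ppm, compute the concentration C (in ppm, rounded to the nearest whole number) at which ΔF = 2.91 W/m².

C ≈ 429 ppm

Set 5.27 ln(C/247) = 2.91, so ln(C/247) = 2.91/5.27 = 0.55218.
Then C/247 = e^0.55218 = 1.73704, giving C = 247 × 1.73704 = 429.05 ppm.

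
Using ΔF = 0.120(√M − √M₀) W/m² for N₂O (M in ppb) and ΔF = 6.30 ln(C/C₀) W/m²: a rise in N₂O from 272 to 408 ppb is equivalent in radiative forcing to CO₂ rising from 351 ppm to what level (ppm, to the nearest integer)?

N₂O forcing: 0.120 × (√408 − √272) = 0.120 × (20.1990 − 16.4924) = 0.120 × 3.7066 = 0.44479 W/m².
Set 6.30 ln(C/351) = 0.44479: ln(C/351) = 0.44479/6.30 = 0.07060, so C = 351 × e^0.07060 = 351 × 1.07315 = 376.68 ppm.

C ≈ 377 ppm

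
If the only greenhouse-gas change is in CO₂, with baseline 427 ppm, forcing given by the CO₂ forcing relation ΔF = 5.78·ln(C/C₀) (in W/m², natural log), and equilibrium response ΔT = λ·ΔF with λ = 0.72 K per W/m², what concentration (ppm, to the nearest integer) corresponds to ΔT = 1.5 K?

Required forcing: ΔF = ΔT/λ = 1.5/0.72 = 2.0833 W/m².
Then ln(C/427) = ΔF/5.78 = 2.0833/5.78 = 0.36043.
So C = 427 × e^0.36043 = 427 × 1.43395 = 612.30 ppm.

C ≈ 612 ppm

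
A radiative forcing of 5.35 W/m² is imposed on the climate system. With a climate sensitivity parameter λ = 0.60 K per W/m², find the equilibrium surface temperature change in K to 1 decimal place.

ΔT = λ ΔF = 0.60 × 5.35 = 3.2100 K.

ΔT = 3.2 K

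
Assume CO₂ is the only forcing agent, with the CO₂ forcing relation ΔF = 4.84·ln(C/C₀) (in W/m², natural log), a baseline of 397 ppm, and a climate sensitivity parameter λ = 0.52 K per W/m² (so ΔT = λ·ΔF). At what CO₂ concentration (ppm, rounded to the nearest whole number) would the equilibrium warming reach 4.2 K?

C ≈ 2106 ppm

Required forcing: ΔF = ΔT/λ = 4.2/0.52 = 8.0769 W/m².
Then ln(C/397) = ΔF/4.84 = 8.0769/4.84 = 1.66878.
So C = 397 × e^1.66878 = 397 × 5.30569 = 2106.36 ppm.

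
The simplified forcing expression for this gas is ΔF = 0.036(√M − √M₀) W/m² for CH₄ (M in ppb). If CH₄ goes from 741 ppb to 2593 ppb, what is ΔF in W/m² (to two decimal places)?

CH₄: 0.036 × (√2593 − √741) = 0.036 × (50.9215 − 27.2213) = 0.036 × 23.7002 = 0.8532 W/m².

ΔF = 0.85 W/m²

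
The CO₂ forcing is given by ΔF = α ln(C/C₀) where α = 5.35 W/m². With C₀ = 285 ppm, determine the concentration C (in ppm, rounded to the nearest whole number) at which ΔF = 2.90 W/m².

Set 5.35 ln(C/285) = 2.90, so ln(C/285) = 2.90/5.35 = 0.54206.
Then C/285 = e^0.54206 = 1.71955, giving C = 285 × 1.71955 = 490.07 ppm.

C ≈ 490 ppm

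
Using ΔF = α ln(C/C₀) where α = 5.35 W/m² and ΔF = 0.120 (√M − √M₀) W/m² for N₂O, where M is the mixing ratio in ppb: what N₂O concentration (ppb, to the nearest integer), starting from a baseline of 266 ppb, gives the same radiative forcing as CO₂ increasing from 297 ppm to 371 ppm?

CO₂ forcing: 5.35 × ln(371/297) = 5.35 × 0.222470 = 1.19021 W/m².
Set 0.120(√M − √266) = 1.19021: √M = 1.19021/0.120 + √266 = 9.9184 + 16.3095 = 26.2279.
M = (26.2279)² = 687.90 ppb.

M ≈ 688 ppb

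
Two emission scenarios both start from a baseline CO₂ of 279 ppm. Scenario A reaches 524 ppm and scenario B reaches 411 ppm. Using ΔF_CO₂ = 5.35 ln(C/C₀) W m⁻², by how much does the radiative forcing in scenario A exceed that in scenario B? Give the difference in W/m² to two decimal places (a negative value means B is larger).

ΔF_A = 5.35 ln(524/279) = 5.35 × 0.63028 = 3.3720 W/m².
ΔF_B = 5.35 ln(411/279) = 5.35 × 0.38738 = 2.0725 W/m².
Difference: 3.3720 − 2.0725 = 1.2995 W/m².

ΔF_A − ΔF_B = 1.30 W/m²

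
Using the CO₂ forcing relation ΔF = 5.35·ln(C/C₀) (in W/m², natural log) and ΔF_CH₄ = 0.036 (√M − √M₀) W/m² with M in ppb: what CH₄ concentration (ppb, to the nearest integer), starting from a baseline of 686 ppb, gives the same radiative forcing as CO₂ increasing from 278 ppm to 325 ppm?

M ≈ 2441 ppb

CO₂ forcing: 5.35 × ln(325/278) = 5.35 × 0.156204 = 0.83569 W/m².
Set 0.036(√M − √686) = 0.83569: √M = 0.83569/0.036 + √686 = 23.2136 + 26.1916 = 49.4052.
M = (49.4052)² = 2440.87 ppb.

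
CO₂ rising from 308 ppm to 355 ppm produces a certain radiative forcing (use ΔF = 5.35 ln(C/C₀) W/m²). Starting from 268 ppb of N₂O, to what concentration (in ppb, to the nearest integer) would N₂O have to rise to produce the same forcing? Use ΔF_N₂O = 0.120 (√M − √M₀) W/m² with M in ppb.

CO₂ forcing: 5.35 × ln(355/308) = 5.35 × 0.142018 = 0.75980 W/m².
Set 0.120(√M − √268) = 0.75980: √M = 0.75980/0.120 + √268 = 6.3317 + 16.3707 = 22.7024.
M = (22.7024)² = 515.40 ppb.

M ≈ 515 ppb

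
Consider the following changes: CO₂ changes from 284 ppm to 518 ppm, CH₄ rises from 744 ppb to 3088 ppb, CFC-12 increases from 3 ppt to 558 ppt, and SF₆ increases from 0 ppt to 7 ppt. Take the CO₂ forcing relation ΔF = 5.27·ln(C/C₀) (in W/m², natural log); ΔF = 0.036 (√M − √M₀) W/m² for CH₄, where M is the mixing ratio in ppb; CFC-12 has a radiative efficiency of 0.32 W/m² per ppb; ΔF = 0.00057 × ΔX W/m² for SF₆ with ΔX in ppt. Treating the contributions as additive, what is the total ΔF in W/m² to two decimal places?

ΔF = 4.37 W/m²

CO₂: 5.27 × ln(518/284) = 5.27 × ln(1.82394) = 5.27 × 0.60100 = 3.1673 W/m².
CH₄: 0.036 × (√3088 − √744) = 0.036 × (55.5698 − 27.2764) = 0.036 × 28.2934 = 1.0186 W/m².
CFC-12: Δ = 558 − 3 = 555 ppt = 0.555 ppb; ΔF = 0.32 × 0.555 = 0.1776 W/m².
SF₆: ΔF = 0.00057 × (7 − 0) = 0.00057 × 7 = 0.0040 W/m².
Total ΔF = 3.1673 + 1.0186 + 0.1776 + 0.0040 = 4.3675 W/m².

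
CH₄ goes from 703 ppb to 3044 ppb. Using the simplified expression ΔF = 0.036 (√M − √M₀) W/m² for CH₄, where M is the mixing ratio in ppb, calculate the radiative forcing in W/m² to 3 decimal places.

CH₄: 0.036 × (√3044 − √703) = 0.036 × (55.1725 − 26.5141) = 0.036 × 28.6584 = 1.0317 W/m².

ΔF = 1.032 W/m²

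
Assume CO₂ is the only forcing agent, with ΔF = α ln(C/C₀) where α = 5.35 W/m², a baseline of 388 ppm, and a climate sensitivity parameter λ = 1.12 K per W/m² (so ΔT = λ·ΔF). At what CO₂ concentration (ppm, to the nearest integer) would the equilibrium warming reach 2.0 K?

C ≈ 542 ppm

Required forcing: ΔF = ΔT/λ = 2.0/1.12 = 1.7857 W/m².
Then ln(C/388) = ΔF/5.35 = 1.7857/5.35 = 0.33378.
So C = 388 × e^0.33378 = 388 × 1.39624 = 541.74 ppm.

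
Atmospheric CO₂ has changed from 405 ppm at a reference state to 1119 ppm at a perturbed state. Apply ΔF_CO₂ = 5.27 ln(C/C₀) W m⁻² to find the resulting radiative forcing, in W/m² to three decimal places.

ΔF = 5.356 W/m²

CO₂ absorption bands are partially saturated, so forcing scales with the logarithm of the concentration ratio.
CO₂: 5.27 × ln(1119/405) = 5.27 × ln(2.76296) = 5.27 × 1.01630 = 5.3559 W/m².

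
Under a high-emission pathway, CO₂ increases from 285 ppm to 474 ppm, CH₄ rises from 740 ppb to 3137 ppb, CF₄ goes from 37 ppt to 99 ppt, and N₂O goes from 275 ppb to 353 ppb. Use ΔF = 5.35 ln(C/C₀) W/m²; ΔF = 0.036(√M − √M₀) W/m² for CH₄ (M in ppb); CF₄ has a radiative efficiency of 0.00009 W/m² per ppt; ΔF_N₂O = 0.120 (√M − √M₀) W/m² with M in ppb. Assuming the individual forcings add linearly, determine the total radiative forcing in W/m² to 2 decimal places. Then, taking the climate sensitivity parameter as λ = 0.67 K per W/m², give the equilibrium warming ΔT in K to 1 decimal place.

ΔF = 4.03 W/m²; ΔT = 2.7 K

CO₂: 5.35 × ln(474/285) = 5.35 × ln(1.66316) = 5.35 × 0.50872 = 2.7217 W/m².
CH₄: 0.036 × (√3137 − √740) = 0.036 × (56.0089 − 27.2029) = 0.036 × 28.8060 = 1.0370 W/m².
CF₄: ΔF = 0.00009 × (99 − 37) = 0.00009 × 62 = 0.0056 W/m².
N₂O: 0.120 × (√353 − √275) = 0.120 × (18.7883 − 16.5831) = 0.120 × 2.2052 = 0.2646 W/m².
Total ΔF = 2.7217 + 1.0370 + 0.0056 + 0.2646 = 4.0289 W/m².
ΔT = λ ΔF = 0.67 × 4.03 = 2.7001 K.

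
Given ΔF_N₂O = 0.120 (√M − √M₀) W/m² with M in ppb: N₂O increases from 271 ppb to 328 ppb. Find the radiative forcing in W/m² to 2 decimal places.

ΔF = 0.20 W/m²

N₂O: 0.120 × (√328 − √271) = 0.120 × (18.1108 − 16.4621) = 0.120 × 1.6487 = 0.1978 W/m².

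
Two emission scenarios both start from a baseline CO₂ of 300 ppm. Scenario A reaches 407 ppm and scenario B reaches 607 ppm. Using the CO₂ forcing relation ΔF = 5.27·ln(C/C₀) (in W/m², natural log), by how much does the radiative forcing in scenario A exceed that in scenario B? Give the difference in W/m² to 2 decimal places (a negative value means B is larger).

ΔF_A = 5.27 ln(407/300) = 5.27 × 0.30503 = 1.6075 W/m².
ΔF_B = 5.27 ln(607/300) = 5.27 × 0.70475 = 3.7140 W/m².
Difference: 1.6075 − 3.7140 = -2.1065 W/m².
(Equivalently, ΔF_A − ΔF_B = 5.27 ln(407/607) = 5.27 × -0.39972 = -2.1065 W/m².)

ΔF_A − ΔF_B = -2.11 W/m²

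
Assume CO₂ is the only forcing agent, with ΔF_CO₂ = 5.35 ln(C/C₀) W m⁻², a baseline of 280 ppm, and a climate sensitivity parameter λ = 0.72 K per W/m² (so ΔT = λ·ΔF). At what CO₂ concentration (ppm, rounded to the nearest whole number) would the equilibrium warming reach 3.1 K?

Required forcing: ΔF = ΔT/λ = 3.1/0.72 = 4.3056 W/m².
Then ln(C/280) = ΔF/5.35 = 4.3056/5.35 = 0.80479.
So C = 280 × e^0.80479 = 280 × 2.23623 = 626.14 ppm.

C ≈ 626 ppm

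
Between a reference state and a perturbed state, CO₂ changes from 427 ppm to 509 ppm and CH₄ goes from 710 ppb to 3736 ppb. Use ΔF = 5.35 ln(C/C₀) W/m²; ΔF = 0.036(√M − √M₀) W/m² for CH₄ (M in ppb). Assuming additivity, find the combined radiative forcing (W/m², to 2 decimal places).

CO₂: 5.35 × ln(509/427) = 5.35 × ln(1.19204) = 5.35 × 0.17567 = 0.9398 W/m².
CH₄: 0.036 × (√3736 − √710) = 0.036 × (61.1228 − 26.6458) = 0.036 × 34.4770 = 1.2412 W/m².
Total ΔF = 0.9398 + 1.2412 = 2.1810 W/m².

ΔF = 2.18 W/m²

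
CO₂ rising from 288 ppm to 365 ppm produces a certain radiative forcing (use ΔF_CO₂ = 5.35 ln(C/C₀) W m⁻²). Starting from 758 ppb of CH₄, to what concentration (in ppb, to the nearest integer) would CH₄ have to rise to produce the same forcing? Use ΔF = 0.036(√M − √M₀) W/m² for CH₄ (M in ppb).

M ≈ 3937 ppb

CO₂ forcing: 5.35 × ln(365/288) = 5.35 × 0.236937 = 1.26761 W/m².
Set 0.036(√M − √758) = 1.26761: √M = 1.26761/0.036 + √758 = 35.2114 + 27.5318 = 62.7432.
M = (62.7432)² = 3936.71 ppb.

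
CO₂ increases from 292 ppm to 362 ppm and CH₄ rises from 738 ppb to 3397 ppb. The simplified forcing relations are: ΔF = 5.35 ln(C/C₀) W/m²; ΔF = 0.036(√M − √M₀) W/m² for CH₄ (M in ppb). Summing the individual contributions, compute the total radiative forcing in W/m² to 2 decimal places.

CO₂: 5.35 × ln(362/292) = 5.35 × ln(1.23973) = 5.35 × 0.21489 = 1.1497 W/m².
CH₄: 0.036 × (√3397 − √738) = 0.036 × (58.2838 − 27.1662) = 0.036 × 31.1176 = 1.1202 W/m².
Total ΔF = 1.1497 + 1.1202 = 2.2699 W/m².

ΔF = 2.27 W/m²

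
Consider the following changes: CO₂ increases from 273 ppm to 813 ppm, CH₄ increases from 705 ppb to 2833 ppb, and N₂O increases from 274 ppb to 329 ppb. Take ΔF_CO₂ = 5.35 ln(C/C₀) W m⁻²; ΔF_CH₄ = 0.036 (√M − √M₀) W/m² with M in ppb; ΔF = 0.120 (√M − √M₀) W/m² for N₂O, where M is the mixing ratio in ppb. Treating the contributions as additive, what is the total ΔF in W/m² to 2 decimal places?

ΔF = 6.99 W/m²

CO₂: 5.35 × ln(813/273) = 5.35 × ln(2.97802) = 5.35 × 1.09126 = 5.8382 W/m².
CH₄: 0.036 × (√2833 − √705) = 0.036 × (53.2259 − 26.5518) = 0.036 × 26.6741 = 0.9603 W/m².
N₂O: 0.120 × (√329 − √274) = 0.120 × (18.1384 − 16.5529) = 0.120 × 1.5855 = 0.1903 W/m².
Total ΔF = 5.8382 + 0.9603 + 0.1903 = 6.9888 W/m².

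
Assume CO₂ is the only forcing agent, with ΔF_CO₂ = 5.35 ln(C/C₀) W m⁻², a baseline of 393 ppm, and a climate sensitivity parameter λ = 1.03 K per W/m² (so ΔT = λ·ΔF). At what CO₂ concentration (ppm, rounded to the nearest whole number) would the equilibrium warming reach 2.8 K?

C ≈ 653 ppm

Required forcing: ΔF = ΔT/λ = 2.8/1.03 = 2.7184 W/m².
Then ln(C/393) = ΔF/5.35 = 2.7184/5.35 = 0.50811.
So C = 393 × e^0.50811 = 393 × 1.66215 = 653.22 ppm.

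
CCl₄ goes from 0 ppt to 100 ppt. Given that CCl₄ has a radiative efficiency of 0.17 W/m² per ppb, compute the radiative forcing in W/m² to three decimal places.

CCl₄: Δ = 100 − 0 = 100 ppt = 0.100 ppb; ΔF = 0.17 × 0.100 = 0.0170 W/m².

ΔF = 0.017 W/m²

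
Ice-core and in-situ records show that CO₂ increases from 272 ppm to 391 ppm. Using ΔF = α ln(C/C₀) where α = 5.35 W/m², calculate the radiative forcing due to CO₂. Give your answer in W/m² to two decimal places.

ΔF = 1.94 W/m²

CO₂: 5.35 × ln(391/272) = 5.35 × ln(1.43750) = 5.35 × 0.36291 = 1.9416 W/m².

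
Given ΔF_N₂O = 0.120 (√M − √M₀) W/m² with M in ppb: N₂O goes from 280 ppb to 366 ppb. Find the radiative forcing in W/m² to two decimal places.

N₂O: 0.120 × (√366 − √280) = 0.120 × (19.1311 − 16.7332) = 0.120 × 2.3979 = 0.2877 W/m².

ΔF = 0.29 W/m²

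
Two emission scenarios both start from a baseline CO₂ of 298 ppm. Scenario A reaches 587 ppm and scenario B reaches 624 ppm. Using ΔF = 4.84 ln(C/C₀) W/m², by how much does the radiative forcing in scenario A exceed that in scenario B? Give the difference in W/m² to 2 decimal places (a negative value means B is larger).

ΔF_A = 4.84 ln(587/298) = 4.84 × 0.67793 = 3.2812 W/m².
ΔF_B = 4.84 ln(624/298) = 4.84 × 0.73906 = 3.5771 W/m².
Difference: 3.2812 − 3.5771 = -0.2959 W/m².

ΔF_A − ΔF_B = -0.30 W/m²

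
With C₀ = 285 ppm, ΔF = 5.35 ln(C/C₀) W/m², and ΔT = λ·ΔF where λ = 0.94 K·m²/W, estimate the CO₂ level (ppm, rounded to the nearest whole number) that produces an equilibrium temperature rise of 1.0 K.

C ≈ 348 ppm

Required forcing: ΔF = ΔT/λ = 1.0/0.94 = 1.0638 W/m².
Then ln(C/285) = ΔF/5.35 = 1.0638/5.35 = 0.19884.
So C = 285 × e^0.19884 = 285 × 1.21999 = 347.70 ppm.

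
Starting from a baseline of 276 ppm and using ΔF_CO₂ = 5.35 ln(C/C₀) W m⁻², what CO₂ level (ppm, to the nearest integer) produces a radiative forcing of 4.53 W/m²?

C ≈ 644 ppm

Set 5.35 ln(C/276) = 4.53, so ln(C/276) = 4.53/5.35 = 0.84673.
Then C/276 = e^0.84673 = 2.33201, giving C = 276 × 2.33201 = 643.63 ppm.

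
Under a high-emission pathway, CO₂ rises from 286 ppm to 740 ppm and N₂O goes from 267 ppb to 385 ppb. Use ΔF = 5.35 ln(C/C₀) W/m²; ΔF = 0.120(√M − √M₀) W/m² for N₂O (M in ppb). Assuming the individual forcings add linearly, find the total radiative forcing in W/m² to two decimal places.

CO₂: 5.35 × ln(740/286) = 5.35 × ln(2.58741) = 5.35 × 0.95066 = 5.0860 W/m².
N₂O: 0.120 × (√385 − √267) = 0.120 × (19.6214 − 16.3401) = 0.120 × 3.2813 = 0.3938 W/m².
Total ΔF = 5.0860 + 0.3938 = 5.4798 W/m².

ΔF = 5.48 W/m²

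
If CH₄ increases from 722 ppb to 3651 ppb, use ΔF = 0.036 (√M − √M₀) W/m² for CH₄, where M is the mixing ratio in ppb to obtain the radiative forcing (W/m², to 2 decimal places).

ΔF = 1.21 W/m²

CH₄: 0.036 × (√3651 − √722) = 0.036 × (60.4235 − 26.8701) = 0.036 × 33.5534 = 1.2079 W/m².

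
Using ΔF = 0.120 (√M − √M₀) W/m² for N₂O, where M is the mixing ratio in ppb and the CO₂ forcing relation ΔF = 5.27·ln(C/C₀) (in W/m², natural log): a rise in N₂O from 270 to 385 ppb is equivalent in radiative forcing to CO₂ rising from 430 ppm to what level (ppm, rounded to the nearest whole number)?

C ≈ 462 ppm

N₂O forcing: 0.120 × (√385 − √270) = 0.120 × (19.6214 − 16.4317) = 0.120 × 3.1897 = 0.38276 W/m².
Set 5.27 ln(C/430) = 0.38276: ln(C/430) = 0.38276/5.27 = 0.07263, so C = 430 × e^0.07263 = 430 × 1.07533 = 462.39 ppm.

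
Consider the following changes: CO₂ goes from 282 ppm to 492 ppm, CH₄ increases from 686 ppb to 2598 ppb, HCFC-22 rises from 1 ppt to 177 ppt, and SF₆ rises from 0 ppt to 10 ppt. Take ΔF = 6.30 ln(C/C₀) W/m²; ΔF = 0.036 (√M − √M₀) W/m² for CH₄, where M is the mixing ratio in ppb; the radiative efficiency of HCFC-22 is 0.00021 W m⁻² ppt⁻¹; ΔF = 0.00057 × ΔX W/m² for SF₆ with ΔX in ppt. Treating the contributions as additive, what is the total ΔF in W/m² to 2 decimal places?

CO₂: 6.30 × ln(492/282) = 6.30 × ln(1.74468) = 6.30 × 0.55657 = 3.5064 W/m².
CH₄: 0.036 × (√2598 − √686) = 0.036 × (50.9706 − 26.1916) = 0.036 × 24.7790 = 0.8920 W/m².
HCFC-22: ΔF = 0.00021 × (177 − 1) = 0.00021 × 176 = 0.0370 W/m².
SF₆: ΔF = 0.00057 × (10 − 0) = 0.00057 × 10 = 0.0057 W/m².
Total ΔF = 3.5064 + 0.8920 + 0.0370 + 0.0057 = 4.4411 W/m².

ΔF = 4.44 W/m²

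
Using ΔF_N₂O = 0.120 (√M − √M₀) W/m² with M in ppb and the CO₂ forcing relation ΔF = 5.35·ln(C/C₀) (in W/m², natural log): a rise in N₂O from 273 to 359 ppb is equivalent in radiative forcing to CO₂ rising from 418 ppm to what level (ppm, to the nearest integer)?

N₂O forcing: 0.120 × (√359 − √273) = 0.120 × (18.9473 − 16.5227) = 0.120 × 2.4246 = 0.29095 W/m².
Set 5.35 ln(C/418) = 0.29095: ln(C/418) = 0.29095/5.35 = 0.05438, so C = 418 × e^0.05438 = 418 × 1.05589 = 441.36 ppm.

C ≈ 441 ppm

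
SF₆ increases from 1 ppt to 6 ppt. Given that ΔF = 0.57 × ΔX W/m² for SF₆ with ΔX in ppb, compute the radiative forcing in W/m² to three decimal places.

SF₆: Δ = 6 − 1 = 5 ppt = 0.005 ppb; ΔF = 0.57 × 0.005 = 0.0029 W/m².

ΔF = 0.003 W/m²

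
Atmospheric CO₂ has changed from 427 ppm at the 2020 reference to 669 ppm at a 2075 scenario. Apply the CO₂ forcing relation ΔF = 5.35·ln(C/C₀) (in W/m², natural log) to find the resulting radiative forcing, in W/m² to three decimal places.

CO₂: 5.35 × ln(669/427) = 5.35 × ln(1.56674) = 5.35 × 0.44900 = 2.4022 W/m².

ΔF = 2.402 W/m²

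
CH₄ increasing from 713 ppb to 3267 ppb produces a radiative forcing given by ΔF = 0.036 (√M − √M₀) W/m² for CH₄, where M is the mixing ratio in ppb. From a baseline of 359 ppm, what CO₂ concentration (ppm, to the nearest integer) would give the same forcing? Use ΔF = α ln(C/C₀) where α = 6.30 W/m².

CH₄ forcing: 0.036 × (√3267 − √713) = 0.036 × (57.1577 − 26.7021) = 0.036 × 30.4556 = 1.09640 W/m².
Set 6.30 ln(C/359) = 1.09640: ln(C/359) = 1.09640/6.30 = 0.17403, so C = 359 × e^0.17403 = 359 × 1.19009 = 427.24 ppm.

C ≈ 427 ppm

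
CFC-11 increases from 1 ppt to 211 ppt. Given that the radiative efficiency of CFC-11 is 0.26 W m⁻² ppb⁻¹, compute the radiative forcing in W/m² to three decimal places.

CFC-11: Δ = 211 − 1 = 210 ppt = 0.210 ppb; ΔF = 0.26 × 0.210 = 0.0546 W/m².

ΔF = 0.055 W/m²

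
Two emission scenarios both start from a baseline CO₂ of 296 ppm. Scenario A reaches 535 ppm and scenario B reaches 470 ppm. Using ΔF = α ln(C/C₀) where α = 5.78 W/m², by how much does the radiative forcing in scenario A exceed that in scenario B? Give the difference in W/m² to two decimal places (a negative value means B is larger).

ΔF_A − ΔF_B = 0.75 W/m²

ΔF_A = 5.78 ln(535/296) = 5.78 × 0.59191 = 3.4212 W/m².
ΔF_B = 5.78 ln(470/296) = 5.78 × 0.46237 = 2.6725 W/m².
Difference: 3.4212 − 2.6725 = 0.7487 W/m².
(Equivalently, ΔF_A − ΔF_B = 5.78 ln(535/470) = 5.78 × 0.12953 = 0.7487 W/m².)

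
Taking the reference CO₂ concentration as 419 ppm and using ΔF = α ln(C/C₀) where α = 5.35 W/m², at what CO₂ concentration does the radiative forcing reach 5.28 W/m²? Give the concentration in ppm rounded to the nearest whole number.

Set 5.35 ln(C/419) = 5.28, so ln(C/419) = 5.28/5.35 = 0.98692.
Then C/419 = e^0.98692 = 2.68296, giving C = 419 × 2.68296 = 1124.16 ppm.

C ≈ 1124 ppm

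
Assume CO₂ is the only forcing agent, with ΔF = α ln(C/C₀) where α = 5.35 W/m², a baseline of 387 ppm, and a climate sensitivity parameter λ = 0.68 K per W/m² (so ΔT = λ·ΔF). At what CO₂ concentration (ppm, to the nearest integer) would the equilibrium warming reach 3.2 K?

Required forcing: ΔF = ΔT/λ = 3.2/0.68 = 4.7059 W/m².
Then ln(C/387) = ΔF/5.35 = 4.7059/5.35 = 0.87961.
So C = 387 × e^0.87961 = 387 × 2.40996 = 932.65 ppm.

C ≈ 933 ppm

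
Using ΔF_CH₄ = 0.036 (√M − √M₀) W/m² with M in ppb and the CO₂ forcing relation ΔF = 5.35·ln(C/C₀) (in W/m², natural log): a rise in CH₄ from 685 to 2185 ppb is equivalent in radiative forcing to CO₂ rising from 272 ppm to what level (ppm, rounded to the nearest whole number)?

C ≈ 312 ppm

CH₄ forcing: 0.036 × (√2185 − √685) = 0.036 × (46.7440 − 26.1725) = 0.036 × 20.5715 = 0.74057 W/m².
Set 5.35 ln(C/272) = 0.74057: ln(C/272) = 0.74057/5.35 = 0.13842, so C = 272 × e^0.13842 = 272 × 1.14846 = 312.38 ppm.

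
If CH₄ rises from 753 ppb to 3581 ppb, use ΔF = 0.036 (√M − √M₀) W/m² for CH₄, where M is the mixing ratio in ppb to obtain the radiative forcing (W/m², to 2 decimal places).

CH₄: 0.036 × (√3581 − √753) = 0.036 × (59.8415 − 27.4408) = 0.036 × 32.4007 = 1.1664 W/m².

ΔF = 1.17 W/m²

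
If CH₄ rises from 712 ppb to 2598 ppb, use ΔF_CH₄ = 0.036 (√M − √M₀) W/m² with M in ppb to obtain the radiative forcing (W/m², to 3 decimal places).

CH₄: 0.036 × (√2598 − √712) = 0.036 × (50.9706 − 26.6833) = 0.036 × 24.2873 = 0.8743 W/m².

ΔF = 0.874 W/m²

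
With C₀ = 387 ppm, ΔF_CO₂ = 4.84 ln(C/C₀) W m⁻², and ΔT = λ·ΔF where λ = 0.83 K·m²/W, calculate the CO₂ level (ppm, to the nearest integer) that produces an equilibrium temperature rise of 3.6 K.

C ≈ 948 ppm

Required forcing: ΔF = ΔT/λ = 3.6/0.83 = 4.3373 W/m².
Then ln(C/387) = ΔF/4.84 = 4.3373/4.84 = 0.89614.
So C = 387 × e^0.89614 = 387 × 2.45013 = 948.20 ppm.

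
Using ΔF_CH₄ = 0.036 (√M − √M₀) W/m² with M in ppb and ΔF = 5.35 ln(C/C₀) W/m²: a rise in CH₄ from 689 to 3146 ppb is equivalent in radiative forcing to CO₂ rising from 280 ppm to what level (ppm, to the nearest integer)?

CH₄ forcing: 0.036 × (√3146 − √689) = 0.036 × (56.0892 − 26.2488) = 0.036 × 29.8404 = 1.07425 W/m².
Set 5.35 ln(C/280) = 1.07425: ln(C/280) = 1.07425/5.35 = 0.20079, so C = 280 × e^0.20079 = 280 × 1.22237 = 342.26 ppm.

C ≈ 342 ppm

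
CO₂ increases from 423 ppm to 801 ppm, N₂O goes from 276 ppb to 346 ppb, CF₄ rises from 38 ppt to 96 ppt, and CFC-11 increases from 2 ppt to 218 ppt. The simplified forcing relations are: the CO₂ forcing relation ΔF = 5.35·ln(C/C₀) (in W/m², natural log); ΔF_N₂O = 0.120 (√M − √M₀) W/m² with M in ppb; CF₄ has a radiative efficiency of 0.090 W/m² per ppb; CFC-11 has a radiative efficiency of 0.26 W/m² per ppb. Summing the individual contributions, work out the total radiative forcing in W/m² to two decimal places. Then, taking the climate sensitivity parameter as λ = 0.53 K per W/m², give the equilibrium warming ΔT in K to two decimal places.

ΔF = 3.72 W/m²; ΔT = 1.97 K

CO₂: 5.35 × ln(801/423) = 5.35 × ln(1.89362) = 5.35 × 0.63849 = 3.4159 W/m².
N₂O: 0.120 × (√346 − √276) = 0.120 × (18.6011 − 16.6132) = 0.120 × 1.9879 = 0.2385 W/m².
CF₄: Δ = 96 − 38 = 58 ppt = 0.058 ppb; ΔF = 0.090 × 0.058 = 0.0052 W/m².
CFC-11: Δ = 218 − 2 = 216 ppt = 0.216 ppb; ΔF = 0.26 × 0.216 = 0.0562 W/m².
Total ΔF = 3.4159 + 0.2385 + 0.0052 + 0.0562 = 3.7158 W/m².
ΔT = λ ΔF = 0.53 × 3.72 = 1.9716 K.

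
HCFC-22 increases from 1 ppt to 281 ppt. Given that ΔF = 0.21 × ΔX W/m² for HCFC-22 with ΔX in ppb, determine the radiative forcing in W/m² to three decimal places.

ΔF = 0.059 W/m²

HCFC-22: Δ = 281 − 1 = 280 ppt = 0.280 ppb; ΔF = 0.21 × 0.280 = 0.0588 W/m².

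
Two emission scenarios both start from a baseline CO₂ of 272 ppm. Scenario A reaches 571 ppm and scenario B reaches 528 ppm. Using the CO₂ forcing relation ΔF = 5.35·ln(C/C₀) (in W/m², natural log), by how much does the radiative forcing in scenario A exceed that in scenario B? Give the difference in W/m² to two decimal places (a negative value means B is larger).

ΔF_A − ΔF_B = 0.42 W/m²

ΔF_A = 5.35 ln(571/272) = 5.35 × 0.74159 = 3.9675 W/m².
ΔF_B = 5.35 ln(528/272) = 5.35 × 0.66329 = 3.5486 W/m².
Difference: 3.9675 − 3.5486 = 0.4189 W/m².
(Equivalently, ΔF_A − ΔF_B = 5.35 ln(571/528) = 5.35 × 0.07829 = 0.4189 W/m².)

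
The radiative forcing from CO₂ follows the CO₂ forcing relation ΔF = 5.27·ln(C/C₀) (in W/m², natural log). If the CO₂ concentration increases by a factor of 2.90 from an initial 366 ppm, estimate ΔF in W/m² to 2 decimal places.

ΔF = 5.61 W/m²

Because the forcing depends only on the ratio C/C₀, the initial concentration does not enter.
ΔF = 5.27 × ln(2.90) = 5.27 × 1.06471 = 5.6110 W/m².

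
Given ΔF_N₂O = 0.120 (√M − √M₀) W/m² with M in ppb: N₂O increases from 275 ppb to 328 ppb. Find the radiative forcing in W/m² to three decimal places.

ΔF = 0.183 W/m²

N₂O: 0.120 × (√328 − √275) = 0.120 × (18.1108 − 16.5831) = 0.120 × 1.5277 = 0.1833 W/m².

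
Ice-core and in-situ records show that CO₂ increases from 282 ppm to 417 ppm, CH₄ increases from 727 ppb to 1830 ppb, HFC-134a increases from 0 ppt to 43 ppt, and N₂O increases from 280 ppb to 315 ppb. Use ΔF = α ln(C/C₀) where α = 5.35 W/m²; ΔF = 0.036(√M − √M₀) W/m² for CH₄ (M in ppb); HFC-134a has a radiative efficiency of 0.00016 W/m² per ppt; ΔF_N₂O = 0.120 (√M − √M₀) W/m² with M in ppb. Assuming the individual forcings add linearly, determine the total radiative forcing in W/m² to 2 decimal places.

ΔF = 2.79 W/m²

CO₂: 5.35 × ln(417/282) = 5.35 × ln(1.47872) = 5.35 × 0.39118 = 2.0928 W/m².
CH₄: 0.036 × (√1830 − √727) = 0.036 × (42.7785 − 26.9629) = 0.036 × 15.8156 = 0.5694 W/m².
HFC-134a: ΔF = 0.00016 × (43 − 0) = 0.00016 × 43 = 0.0069 W/m².
N₂O: 0.120 × (√315 − √280) = 0.120 × (17.7482 − 16.7332) = 0.120 × 1.0150 = 0.1218 W/m².
Total ΔF = 2.0928 + 0.5694 + 0.0069 + 0.1218 = 2.7909 W/m².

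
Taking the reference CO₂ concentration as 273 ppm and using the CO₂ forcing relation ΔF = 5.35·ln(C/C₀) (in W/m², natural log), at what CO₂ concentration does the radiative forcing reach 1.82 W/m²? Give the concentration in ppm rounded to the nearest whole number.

C ≈ 384 ppm

Set 5.35 ln(C/273) = 1.82, so ln(C/273) = 1.82/5.35 = 0.34019.
Then C/273 = e^0.34019 = 1.40521, giving C = 273 × 1.40521 = 383.62 ppm.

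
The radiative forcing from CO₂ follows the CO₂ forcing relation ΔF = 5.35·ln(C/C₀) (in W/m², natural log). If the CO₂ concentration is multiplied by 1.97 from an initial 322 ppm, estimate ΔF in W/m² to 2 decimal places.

ΔF = 3.63 W/m²

ΔF = 5.35 × ln(1.97) = 5.35 × 0.67803 = 3.6275 W/m².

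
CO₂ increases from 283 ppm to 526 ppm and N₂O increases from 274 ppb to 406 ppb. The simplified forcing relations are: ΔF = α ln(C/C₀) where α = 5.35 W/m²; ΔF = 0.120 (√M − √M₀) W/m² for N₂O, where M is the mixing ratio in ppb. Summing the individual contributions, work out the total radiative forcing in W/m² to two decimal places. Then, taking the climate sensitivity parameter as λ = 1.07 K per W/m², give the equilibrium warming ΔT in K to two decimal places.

ΔF = 3.75 W/m²; ΔT = 4.01 K

CO₂: 5.35 × ln(526/283) = 5.35 × ln(1.85866) = 5.35 × 0.61986 = 3.3163 W/m².
N₂O: 0.120 × (√406 − √274) = 0.120 × (20.1494 − 16.5529) = 0.120 × 3.5965 = 0.4316 W/m².
Total ΔF = 3.3163 + 0.4316 = 3.7479 W/m².
ΔT = λ ΔF = 1.07 × 3.75 = 4.0125 K.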